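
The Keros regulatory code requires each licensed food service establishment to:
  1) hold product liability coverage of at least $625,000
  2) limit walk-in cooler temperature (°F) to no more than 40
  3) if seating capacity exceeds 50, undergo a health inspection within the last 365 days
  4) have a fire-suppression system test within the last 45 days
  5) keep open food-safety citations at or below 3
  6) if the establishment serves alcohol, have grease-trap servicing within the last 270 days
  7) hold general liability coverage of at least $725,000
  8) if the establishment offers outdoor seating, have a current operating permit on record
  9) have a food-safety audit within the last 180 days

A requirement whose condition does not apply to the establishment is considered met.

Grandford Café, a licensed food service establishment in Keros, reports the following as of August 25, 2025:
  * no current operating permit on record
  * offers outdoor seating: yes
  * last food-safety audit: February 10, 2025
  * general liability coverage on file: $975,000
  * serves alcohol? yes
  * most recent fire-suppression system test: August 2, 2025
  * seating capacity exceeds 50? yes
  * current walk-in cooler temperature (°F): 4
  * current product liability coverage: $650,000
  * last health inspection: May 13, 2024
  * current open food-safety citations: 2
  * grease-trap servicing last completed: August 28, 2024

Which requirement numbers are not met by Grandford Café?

1. product liability coverage $650,000 ≥ $625,000 → met
2. walk-in cooler temperature (°F) 4 ≤ 40 → met
3. condition 'seating capacity exceeds 50' holds; health inspection 469 days ago vs limit 365 → not met
4. fire-suppression system test 23 days ago vs limit 45 → met
5. open food-safety citations 2 ≤ 3 → met
6. condition 'serves alcohol' holds; grease-trap servicing 362 days ago vs limit 270 → not met
7. general liability coverage $975,000 ≥ $725,000 → met
8. condition 'offers outdoor seating' holds; current operating permit absent → not met
9. food-safety audit 196 days ago vs limit 180 → not met
Not met: 3, 6, 8, 9

3, 6, 8, 9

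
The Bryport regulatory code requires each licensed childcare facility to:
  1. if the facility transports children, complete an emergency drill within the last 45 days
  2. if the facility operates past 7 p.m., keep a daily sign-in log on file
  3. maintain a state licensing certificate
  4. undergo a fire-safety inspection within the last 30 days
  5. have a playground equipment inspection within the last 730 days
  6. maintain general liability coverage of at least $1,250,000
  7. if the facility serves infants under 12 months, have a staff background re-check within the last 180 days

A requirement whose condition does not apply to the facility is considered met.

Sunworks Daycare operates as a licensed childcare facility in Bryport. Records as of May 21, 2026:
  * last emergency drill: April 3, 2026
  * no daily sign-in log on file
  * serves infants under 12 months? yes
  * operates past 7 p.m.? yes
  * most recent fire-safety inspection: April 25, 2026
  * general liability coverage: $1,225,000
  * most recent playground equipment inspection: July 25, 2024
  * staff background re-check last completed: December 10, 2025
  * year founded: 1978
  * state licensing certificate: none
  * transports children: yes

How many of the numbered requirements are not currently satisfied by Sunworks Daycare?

4

1. condition 'transports children' holds; emergency drill 48 days ago vs limit 45 → not met
2. condition 'operates past 7 p.m.' holds; daily sign-in log absent → not met
3. state licensing certificate absent → not met
4. fire-safety inspection 26 days ago vs limit 30 → met
5. playground equipment inspection 665 days ago vs limit 730 → met
6. general liability coverage $1,225,000 < $1,250,000 → not met
7. condition 'serves infants under 12 months' holds; staff background re-check 162 days ago vs limit 180 → met
Not met: 4 of 7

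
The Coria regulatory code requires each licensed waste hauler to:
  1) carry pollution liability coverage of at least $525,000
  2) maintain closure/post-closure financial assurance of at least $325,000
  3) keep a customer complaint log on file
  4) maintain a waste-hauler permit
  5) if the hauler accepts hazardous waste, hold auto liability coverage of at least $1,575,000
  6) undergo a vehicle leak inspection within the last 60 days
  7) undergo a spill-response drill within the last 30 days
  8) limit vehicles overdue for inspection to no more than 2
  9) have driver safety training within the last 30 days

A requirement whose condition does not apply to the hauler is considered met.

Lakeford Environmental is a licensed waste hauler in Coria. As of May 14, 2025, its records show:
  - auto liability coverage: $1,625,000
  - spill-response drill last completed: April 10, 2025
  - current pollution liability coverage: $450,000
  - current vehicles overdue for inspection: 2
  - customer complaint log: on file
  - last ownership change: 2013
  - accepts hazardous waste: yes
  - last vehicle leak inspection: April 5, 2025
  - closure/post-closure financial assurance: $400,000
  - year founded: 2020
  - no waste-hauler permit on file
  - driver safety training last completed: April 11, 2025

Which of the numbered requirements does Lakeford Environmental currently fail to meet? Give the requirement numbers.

1. pollution liability coverage $450,000 < $525,000 → not met
2. closure/post-closure financial assurance $400,000 ≥ $325,000 → met
3. customer complaint log present → met
4. waste-hauler permit absent → not met
5. condition 'accepts hazardous waste' holds; auto liability coverage $1,625,000 ≥ $1,575,000 → met
6. vehicle leak inspection 39 days ago vs limit 60 → met
7. spill-response drill 34 days ago vs limit 30 → not met
8. vehicles overdue for inspection 2 ≤ 2 → met
9. driver safety training 33 days ago vs limit 30 → not met
Not met: 1, 4, 7, 9

1, 4, 7, 9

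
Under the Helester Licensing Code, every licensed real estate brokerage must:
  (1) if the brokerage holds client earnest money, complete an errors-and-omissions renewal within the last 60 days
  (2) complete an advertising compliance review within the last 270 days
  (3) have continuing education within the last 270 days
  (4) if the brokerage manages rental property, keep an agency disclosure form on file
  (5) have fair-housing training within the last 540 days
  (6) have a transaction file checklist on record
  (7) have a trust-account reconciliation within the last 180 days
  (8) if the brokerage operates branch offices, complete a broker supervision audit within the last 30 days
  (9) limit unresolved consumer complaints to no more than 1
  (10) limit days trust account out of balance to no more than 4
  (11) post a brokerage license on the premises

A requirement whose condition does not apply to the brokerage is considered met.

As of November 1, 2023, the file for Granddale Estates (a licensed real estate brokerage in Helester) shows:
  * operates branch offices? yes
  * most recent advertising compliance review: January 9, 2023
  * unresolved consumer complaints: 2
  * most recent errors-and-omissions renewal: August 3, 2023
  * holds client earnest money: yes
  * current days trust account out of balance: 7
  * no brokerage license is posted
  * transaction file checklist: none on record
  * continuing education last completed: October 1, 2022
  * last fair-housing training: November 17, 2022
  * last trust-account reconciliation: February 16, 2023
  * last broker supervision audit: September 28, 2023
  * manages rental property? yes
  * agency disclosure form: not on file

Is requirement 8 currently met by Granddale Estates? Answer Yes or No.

8. condition 'operates branch offices' holds; broker supervision audit 34 days ago vs limit 30 → not met

No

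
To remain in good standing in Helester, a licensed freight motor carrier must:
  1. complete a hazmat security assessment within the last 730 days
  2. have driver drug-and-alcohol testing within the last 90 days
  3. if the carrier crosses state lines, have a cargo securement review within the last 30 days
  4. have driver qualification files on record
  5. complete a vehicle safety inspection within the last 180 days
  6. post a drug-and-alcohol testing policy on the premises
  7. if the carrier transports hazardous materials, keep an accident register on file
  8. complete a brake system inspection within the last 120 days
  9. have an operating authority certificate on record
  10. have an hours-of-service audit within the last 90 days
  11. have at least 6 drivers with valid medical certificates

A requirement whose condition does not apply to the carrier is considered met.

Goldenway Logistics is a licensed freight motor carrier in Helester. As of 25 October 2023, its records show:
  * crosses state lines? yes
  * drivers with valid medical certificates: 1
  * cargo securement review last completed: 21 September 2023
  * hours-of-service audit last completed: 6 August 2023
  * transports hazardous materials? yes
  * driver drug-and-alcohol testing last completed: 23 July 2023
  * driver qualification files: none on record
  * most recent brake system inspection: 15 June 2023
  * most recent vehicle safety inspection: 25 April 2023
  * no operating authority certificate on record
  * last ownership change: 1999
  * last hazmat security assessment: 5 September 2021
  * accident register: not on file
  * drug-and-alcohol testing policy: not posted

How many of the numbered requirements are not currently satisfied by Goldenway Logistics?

10

1. hazmat security assessment 780 days ago vs limit 730 → not met
2. driver drug-and-alcohol testing 94 days ago vs limit 90 → not met
3. condition 'crosses state lines' holds; cargo securement review 34 days ago vs limit 30 → not met
4. driver qualification files absent → not met
5. vehicle safety inspection 183 days ago vs limit 180 → not met
6. drug-and-alcohol testing policy absent → not met
7. condition 'transports hazardous materials' holds; accident register absent → not met
8. brake system inspection 132 days ago vs limit 120 → not met
9. operating authority certificate absent → not met
10. hours-of-service audit 80 days ago vs limit 90 → met
11. drivers with valid medical certificates 1 < 6 → not met
Not met: 10 of 11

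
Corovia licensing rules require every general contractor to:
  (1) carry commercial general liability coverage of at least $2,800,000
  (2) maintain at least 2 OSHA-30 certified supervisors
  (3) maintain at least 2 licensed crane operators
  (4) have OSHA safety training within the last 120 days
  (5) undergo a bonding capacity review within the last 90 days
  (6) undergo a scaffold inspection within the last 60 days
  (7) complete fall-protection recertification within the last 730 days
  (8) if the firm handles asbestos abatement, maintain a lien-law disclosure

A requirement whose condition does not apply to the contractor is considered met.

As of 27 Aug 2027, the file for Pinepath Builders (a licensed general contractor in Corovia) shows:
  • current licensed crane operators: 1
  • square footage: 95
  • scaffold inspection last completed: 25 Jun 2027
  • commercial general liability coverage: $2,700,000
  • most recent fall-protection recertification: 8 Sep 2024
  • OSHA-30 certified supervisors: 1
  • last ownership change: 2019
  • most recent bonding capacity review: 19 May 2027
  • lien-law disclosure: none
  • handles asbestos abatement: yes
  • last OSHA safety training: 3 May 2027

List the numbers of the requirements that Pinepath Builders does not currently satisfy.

1. commercial general liability coverage $2,700,000 < $2,800,000 → not met
2. OSHA-30 certified supervisors 1 < 2 → not met
3. licensed crane operators 1 < 2 → not met
4. OSHA safety training 116 days ago vs limit 120 → met
5. bonding capacity review 100 days ago vs limit 90 → not met
6. scaffold inspection 63 days ago vs limit 60 → not met
7. fall-protection recertification 1083 days ago vs limit 730 → not met
8. condition 'handles asbestos abatement' holds; lien-law disclosure absent → not met
Not met: 1, 2, 3, 5, 6, 7, 8

1, 2, 3, 5, 6, 7, 8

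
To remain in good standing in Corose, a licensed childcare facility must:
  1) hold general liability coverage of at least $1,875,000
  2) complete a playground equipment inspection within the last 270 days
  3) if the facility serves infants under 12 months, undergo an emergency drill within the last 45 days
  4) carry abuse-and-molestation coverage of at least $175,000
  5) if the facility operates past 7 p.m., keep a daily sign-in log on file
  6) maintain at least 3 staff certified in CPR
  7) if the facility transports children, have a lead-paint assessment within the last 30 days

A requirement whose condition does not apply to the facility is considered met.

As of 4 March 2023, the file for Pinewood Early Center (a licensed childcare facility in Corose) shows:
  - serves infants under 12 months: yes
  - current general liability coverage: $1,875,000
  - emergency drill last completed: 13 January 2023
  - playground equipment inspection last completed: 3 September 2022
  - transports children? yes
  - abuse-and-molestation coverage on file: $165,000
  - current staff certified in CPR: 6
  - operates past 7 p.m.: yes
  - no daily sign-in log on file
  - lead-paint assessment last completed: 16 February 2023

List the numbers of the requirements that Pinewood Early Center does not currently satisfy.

1. general liability coverage $1,875,000 ≥ $1,875,000 → met
2. playground equipment inspection 182 days ago vs limit 270 → met
3. condition 'serves infants under 12 months' holds; emergency drill 50 days ago vs limit 45 → not met
4. abuse-and-molestation coverage $165,000 < $175,000 → not met
5. condition 'operates past 7 p.m.' holds; daily sign-in log absent → not met
6. staff certified in CPR 6 ≥ 3 → met
7. condition 'transports children' holds; lead-paint assessment 16 days ago vs limit 30 → met
Not met: 3, 4, 5

3, 4, 5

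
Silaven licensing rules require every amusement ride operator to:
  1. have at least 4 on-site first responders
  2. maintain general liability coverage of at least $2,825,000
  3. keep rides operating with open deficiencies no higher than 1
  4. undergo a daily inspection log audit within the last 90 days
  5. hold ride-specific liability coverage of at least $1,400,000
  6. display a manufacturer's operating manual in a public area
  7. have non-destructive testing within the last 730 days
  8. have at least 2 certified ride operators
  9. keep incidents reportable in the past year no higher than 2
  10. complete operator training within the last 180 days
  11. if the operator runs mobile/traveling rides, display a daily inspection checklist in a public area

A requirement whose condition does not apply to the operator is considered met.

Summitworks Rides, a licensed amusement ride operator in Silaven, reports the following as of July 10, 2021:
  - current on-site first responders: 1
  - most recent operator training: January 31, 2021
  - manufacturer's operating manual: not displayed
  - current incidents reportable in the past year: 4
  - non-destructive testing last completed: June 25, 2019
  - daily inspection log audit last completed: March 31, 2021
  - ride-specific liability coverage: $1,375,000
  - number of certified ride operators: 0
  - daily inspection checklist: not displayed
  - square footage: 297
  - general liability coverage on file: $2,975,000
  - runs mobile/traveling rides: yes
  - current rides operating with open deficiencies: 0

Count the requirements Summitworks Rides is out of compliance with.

1. on-site first responders 1 < 4 → not met
2. general liability coverage $2,975,000 ≥ $2,825,000 → met
3. rides operating with open deficiencies 0 ≤ 1 → met
4. daily inspection log audit 101 days ago vs limit 90 → not met
5. ride-specific liability coverage $1,375,000 < $1,400,000 → not met
6. manufacturer's operating manual absent → not met
7. non-destructive testing 746 days ago vs limit 730 → not met
8. certified ride operators 0 < 2 → not met
9. incidents reportable in the past year 4 > 2 → not met
10. operator training 160 days ago vs limit 180 → met
11. condition 'runs mobile/traveling rides' holds; daily inspection checklist absent → not met
Not met: 8 of 11

8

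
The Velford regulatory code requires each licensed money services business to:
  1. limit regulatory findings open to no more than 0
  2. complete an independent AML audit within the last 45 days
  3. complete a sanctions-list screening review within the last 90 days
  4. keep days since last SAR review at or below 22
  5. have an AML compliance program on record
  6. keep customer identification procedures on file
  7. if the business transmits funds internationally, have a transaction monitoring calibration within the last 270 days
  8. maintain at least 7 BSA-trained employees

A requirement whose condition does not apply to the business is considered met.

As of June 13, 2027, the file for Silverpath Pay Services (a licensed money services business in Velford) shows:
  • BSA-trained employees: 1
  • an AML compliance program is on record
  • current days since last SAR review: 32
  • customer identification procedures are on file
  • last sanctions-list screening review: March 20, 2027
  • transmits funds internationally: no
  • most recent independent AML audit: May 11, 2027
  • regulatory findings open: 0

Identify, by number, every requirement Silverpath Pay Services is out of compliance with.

1. regulatory findings open 0 ≤ 0 → met
2. independent AML audit 33 days ago vs limit 45 → met
3. sanctions-list screening review 85 days ago vs limit 90 → met
4. days since last SAR review 32 > 22 → not met
5. AML compliance program present → met
6. customer identification procedures present → met
7. condition 'transmits funds internationally' does not hold → requirement n/a → met
8. BSA-trained employees 1 < 7 → not met
Not met: 4, 8

4, 8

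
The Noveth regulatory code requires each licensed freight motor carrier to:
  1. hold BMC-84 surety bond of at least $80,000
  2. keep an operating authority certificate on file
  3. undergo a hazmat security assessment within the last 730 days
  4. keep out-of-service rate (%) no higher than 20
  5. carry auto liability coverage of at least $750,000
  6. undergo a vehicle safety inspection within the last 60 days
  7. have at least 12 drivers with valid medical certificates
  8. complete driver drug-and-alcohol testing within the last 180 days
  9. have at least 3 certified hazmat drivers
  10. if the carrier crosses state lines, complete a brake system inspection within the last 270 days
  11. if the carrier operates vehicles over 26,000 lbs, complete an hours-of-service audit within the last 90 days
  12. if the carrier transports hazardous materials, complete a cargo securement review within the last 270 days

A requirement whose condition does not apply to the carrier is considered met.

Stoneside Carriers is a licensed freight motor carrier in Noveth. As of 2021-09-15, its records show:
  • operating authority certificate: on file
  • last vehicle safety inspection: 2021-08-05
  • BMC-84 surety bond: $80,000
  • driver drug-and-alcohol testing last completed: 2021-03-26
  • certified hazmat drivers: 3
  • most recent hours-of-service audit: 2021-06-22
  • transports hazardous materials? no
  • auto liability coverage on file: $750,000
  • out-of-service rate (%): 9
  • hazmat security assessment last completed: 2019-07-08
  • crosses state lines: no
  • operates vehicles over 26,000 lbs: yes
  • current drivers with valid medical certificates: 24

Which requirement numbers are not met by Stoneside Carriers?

3

1. BMC-84 surety bond $80,000 ≥ $80,000 → met
2. operating authority certificate present → met
3. hazmat security assessment 800 days ago vs limit 730 → not met
4. out-of-service rate (%) 9 ≤ 20 → met
5. auto liability coverage $750,000 ≥ $750,000 → met
6. vehicle safety inspection 41 days ago vs limit 60 → met
7. drivers with valid medical certificates 24 ≥ 12 → met
8. driver drug-and-alcohol testing 173 days ago vs limit 180 → met
9. certified hazmat drivers 3 ≥ 3 → met
10. condition 'crosses state lines' does not hold → requirement n/a → met
11. condition 'operates vehicles over 26,000 lbs' holds; hours-of-service audit 85 days ago vs limit 90 → met
12. condition 'transports hazardous materials' does not hold → requirement n/a → met
Not met: 3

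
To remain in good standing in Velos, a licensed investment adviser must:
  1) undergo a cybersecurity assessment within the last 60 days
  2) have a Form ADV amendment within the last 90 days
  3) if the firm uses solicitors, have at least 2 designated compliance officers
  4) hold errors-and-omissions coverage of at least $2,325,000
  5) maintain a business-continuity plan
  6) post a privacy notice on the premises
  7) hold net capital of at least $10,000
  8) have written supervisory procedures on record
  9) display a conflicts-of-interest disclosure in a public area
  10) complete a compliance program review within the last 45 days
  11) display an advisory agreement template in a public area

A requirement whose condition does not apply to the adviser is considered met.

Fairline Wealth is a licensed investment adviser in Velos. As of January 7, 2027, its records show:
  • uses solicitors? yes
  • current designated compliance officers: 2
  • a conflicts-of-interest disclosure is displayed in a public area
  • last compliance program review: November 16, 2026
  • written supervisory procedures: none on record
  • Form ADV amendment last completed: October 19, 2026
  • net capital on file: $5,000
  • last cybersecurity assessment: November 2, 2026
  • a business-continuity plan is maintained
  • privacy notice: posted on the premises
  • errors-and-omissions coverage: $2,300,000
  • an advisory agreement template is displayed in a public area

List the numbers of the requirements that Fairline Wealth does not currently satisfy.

1, 4, 7, 8, 10

1. cybersecurity assessment 66 days ago vs limit 60 → not met
2. Form ADV amendment 80 days ago vs limit 90 → met
3. condition 'uses solicitors' holds; designated compliance officers 2 ≥ 2 → met
4. errors-and-omissions coverage $2,300,000 < $2,325,000 → not met
5. business-continuity plan present → met
6. privacy notice present → met
7. net capital $5,000 < $10,000 → not met
8. written supervisory procedures absent → not met
9. conflicts-of-interest disclosure present → met
10. compliance program review 52 days ago vs limit 45 → not met
11. advisory agreement template present → met
Not met: 1, 4, 7, 8, 10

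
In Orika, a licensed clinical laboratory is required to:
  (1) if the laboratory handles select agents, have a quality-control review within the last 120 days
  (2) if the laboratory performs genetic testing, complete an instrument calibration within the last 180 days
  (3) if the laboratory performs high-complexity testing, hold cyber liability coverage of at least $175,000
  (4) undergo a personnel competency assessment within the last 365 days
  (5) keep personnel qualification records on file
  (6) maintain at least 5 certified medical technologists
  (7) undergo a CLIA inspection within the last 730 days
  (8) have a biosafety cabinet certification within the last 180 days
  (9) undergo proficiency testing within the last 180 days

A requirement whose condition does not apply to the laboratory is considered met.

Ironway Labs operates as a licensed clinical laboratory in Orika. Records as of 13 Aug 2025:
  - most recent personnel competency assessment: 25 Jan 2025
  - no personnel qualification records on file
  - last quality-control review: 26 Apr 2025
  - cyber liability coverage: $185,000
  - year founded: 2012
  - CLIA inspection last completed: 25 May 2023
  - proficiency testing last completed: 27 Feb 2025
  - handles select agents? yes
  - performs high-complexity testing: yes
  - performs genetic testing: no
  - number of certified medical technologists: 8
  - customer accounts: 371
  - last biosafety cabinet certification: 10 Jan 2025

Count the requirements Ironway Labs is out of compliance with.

1. condition 'handles select agents' holds; quality-control review 109 days ago vs limit 120 → met
2. condition 'performs genetic testing' does not hold → requirement n/a → met
3. condition 'performs high-complexity testing' holds; cyber liability coverage $185,000 ≥ $175,000 → met
4. personnel competency assessment 200 days ago vs limit 365 → met
5. personnel qualification records absent → not met
6. certified medical technologists 8 ≥ 5 → met
7. CLIA inspection 811 days ago vs limit 730 → not met
8. biosafety cabinet certification 215 days ago vs limit 180 → not met
9. proficiency testing 167 days ago vs limit 180 → met
Not met: 3 of 9

3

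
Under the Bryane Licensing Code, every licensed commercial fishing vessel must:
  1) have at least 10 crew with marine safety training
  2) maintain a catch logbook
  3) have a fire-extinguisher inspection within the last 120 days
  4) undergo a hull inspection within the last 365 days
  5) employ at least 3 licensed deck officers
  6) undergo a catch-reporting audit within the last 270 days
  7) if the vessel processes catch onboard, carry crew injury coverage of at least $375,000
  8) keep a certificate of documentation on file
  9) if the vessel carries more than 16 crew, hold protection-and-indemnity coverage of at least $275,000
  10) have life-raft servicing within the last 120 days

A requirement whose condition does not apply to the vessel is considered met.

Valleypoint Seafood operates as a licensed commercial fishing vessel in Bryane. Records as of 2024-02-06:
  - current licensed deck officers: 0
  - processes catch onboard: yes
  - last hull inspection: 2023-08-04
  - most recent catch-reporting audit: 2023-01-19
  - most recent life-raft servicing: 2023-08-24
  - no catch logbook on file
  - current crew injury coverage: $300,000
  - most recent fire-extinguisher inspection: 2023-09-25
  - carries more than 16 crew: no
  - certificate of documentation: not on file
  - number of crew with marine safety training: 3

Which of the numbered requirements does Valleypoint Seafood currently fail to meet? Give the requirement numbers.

1. crew with marine safety training 3 < 10 → not met
2. catch logbook absent → not met
3. fire-extinguisher inspection 134 days ago vs limit 120 → not met
4. hull inspection 186 days ago vs limit 365 → met
5. licensed deck officers 0 < 3 → not met
6. catch-reporting audit 383 days ago vs limit 270 → not met
7. condition 'processes catch onboard' holds; crew injury coverage $300,000 < $375,000 → not met
8. certificate of documentation absent → not met
9. condition 'carries more than 16 crew' does not hold → requirement n/a → met
10. life-raft servicing 166 days ago vs limit 120 → not met
Not met: 1, 2, 3, 5, 6, 7, 8, 10

1, 2, 3, 5, 6, 7, 8, 10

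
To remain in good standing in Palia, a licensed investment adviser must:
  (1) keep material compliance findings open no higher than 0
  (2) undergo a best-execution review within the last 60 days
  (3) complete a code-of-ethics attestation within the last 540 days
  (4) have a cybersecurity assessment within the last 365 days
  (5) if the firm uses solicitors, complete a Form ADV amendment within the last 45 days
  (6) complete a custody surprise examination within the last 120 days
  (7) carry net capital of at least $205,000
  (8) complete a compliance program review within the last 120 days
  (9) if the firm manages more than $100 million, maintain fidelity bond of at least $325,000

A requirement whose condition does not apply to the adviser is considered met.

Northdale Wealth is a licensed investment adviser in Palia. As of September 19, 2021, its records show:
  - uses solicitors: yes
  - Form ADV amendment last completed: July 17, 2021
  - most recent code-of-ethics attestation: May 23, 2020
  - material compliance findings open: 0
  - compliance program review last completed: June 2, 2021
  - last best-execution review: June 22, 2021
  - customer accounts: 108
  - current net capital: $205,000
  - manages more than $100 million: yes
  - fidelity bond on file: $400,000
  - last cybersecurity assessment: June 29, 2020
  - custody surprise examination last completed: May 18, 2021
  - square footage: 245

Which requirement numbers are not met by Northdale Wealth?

2, 4, 5, 6

1. material compliance findings open 0 ≤ 0 → met
2. best-execution review 89 days ago vs limit 60 → not met
3. code-of-ethics attestation 484 days ago vs limit 540 → met
4. cybersecurity assessment 447 days ago vs limit 365 → not met
5. condition 'uses solicitors' holds; Form ADV amendment 64 days ago vs limit 45 → not met
6. custody surprise examination 124 days ago vs limit 120 → not met
7. net capital $205,000 ≥ $205,000 → met
8. compliance program review 109 days ago vs limit 120 → met
9. condition 'manages more than $100 million' holds; fidelity bond $400,000 ≥ $325,000 → met
Not met: 2, 4, 5, 6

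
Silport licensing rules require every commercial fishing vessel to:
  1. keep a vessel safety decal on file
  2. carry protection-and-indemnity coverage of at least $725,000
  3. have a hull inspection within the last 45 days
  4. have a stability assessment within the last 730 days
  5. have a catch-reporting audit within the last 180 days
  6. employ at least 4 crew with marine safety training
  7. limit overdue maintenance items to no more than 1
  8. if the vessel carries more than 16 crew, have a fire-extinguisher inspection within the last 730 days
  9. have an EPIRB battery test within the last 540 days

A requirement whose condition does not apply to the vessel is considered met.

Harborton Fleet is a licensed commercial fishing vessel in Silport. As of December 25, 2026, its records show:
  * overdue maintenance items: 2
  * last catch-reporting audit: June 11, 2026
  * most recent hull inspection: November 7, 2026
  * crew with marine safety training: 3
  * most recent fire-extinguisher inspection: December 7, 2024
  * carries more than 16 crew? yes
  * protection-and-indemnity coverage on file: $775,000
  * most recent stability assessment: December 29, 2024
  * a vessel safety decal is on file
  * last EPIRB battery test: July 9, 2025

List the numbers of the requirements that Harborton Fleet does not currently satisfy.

3, 5, 6, 7, 8

1. vessel safety decal present → met
2. protection-and-indemnity coverage $775,000 ≥ $725,000 → met
3. hull inspection 48 days ago vs limit 45 → not met
4. stability assessment 726 days ago vs limit 730 → met
5. catch-reporting audit 197 days ago vs limit 180 → not met
6. crew with marine safety training 3 < 4 → not met
7. overdue maintenance items 2 > 1 → not met
8. condition 'carries more than 16 crew' holds; fire-extinguisher inspection 748 days ago vs limit 730 → not met
9. EPIRB battery test 534 days ago vs limit 540 → met
Not met: 3, 5, 6, 7, 8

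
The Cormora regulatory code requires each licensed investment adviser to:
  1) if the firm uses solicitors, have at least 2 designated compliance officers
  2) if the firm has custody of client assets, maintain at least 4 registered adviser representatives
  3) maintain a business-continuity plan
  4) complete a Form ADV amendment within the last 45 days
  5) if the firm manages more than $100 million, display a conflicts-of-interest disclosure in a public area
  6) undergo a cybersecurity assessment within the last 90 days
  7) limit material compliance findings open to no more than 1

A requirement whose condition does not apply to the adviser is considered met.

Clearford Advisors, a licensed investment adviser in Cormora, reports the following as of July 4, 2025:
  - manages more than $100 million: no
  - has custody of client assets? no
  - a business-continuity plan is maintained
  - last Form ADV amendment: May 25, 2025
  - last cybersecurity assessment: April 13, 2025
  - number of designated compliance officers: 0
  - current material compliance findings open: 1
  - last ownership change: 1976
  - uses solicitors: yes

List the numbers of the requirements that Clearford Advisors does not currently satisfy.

1. condition 'uses solicitors' holds; designated compliance officers 0 < 2 → not met
2. condition 'has custody of client assets' does not hold → requirement n/a → met
3. business-continuity plan present → met
4. Form ADV amendment 40 days ago vs limit 45 → met
5. condition 'manages more than $100 million' does not hold → requirement n/a → met
6. cybersecurity assessment 82 days ago vs limit 90 → met
7. material compliance findings open 1 ≤ 1 → met
Not met: 1

1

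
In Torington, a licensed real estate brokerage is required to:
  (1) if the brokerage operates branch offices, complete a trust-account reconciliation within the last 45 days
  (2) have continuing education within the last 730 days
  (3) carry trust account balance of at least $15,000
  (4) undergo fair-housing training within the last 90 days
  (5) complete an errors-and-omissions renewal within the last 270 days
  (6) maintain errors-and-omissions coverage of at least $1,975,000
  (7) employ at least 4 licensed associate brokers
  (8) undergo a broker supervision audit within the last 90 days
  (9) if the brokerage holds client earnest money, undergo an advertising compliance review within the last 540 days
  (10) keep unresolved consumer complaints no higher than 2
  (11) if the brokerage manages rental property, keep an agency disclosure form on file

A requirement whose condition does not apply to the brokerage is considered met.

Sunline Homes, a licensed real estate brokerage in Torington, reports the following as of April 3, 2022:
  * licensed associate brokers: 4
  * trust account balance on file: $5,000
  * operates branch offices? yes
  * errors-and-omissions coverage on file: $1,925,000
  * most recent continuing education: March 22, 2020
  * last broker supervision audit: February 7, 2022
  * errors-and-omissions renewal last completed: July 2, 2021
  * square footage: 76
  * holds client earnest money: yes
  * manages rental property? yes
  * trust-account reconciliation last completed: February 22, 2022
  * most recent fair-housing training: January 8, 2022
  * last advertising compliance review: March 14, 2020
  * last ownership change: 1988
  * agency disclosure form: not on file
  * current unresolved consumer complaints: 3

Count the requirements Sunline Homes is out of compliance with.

1. condition 'operates branch offices' holds; trust-account reconciliation 40 days ago vs limit 45 → met
2. continuing education 742 days ago vs limit 730 → not met
3. trust account balance $5,000 < $15,000 → not met
4. fair-housing training 85 days ago vs limit 90 → met
5. errors-and-omissions renewal 275 days ago vs limit 270 → not met
6. errors-and-omissions coverage $1,925,000 < $1,975,000 → not met
7. licensed associate brokers 4 ≥ 4 → met
8. broker supervision audit 55 days ago vs limit 90 → met
9. condition 'holds client earnest money' holds; advertising compliance review 750 days ago vs limit 540 → not met
10. unresolved consumer complaints 3 > 2 → not met
11. condition 'manages rental property' holds; agency disclosure form absent → not met
Not met: 7 of 11

7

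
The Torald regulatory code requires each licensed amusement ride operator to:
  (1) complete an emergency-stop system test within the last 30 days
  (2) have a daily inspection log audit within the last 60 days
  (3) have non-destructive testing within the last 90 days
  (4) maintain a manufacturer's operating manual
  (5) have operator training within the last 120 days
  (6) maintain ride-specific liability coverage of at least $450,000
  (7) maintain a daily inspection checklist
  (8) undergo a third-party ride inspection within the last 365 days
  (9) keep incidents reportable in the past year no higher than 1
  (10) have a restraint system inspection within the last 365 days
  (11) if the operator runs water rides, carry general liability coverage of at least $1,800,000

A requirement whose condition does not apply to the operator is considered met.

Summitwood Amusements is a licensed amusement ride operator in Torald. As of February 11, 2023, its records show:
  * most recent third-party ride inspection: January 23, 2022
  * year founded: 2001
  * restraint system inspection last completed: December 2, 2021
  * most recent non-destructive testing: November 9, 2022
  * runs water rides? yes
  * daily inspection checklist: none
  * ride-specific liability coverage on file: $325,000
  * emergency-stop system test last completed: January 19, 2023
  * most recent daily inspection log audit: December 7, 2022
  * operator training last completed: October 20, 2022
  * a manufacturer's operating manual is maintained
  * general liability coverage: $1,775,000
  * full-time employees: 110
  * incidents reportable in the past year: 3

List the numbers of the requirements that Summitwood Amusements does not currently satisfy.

2, 3, 6, 7, 8, 9, 10, 11

1. emergency-stop system test 23 days ago vs limit 30 → met
2. daily inspection log audit 66 days ago vs limit 60 → not met
3. non-destructive testing 94 days ago vs limit 90 → not met
4. manufacturer's operating manual present → met
5. operator training 114 days ago vs limit 120 → met
6. ride-specific liability coverage $325,000 < $450,000 → not met
7. daily inspection checklist absent → not met
8. third-party ride inspection 384 days ago vs limit 365 → not met
9. incidents reportable in the past year 3 > 1 → not met
10. restraint system inspection 436 days ago vs limit 365 → not met
11. condition 'runs water rides' holds; general liability coverage $1,775,000 < $1,800,000 → not met
Not met: 2, 3, 6, 7, 8, 9, 10, 11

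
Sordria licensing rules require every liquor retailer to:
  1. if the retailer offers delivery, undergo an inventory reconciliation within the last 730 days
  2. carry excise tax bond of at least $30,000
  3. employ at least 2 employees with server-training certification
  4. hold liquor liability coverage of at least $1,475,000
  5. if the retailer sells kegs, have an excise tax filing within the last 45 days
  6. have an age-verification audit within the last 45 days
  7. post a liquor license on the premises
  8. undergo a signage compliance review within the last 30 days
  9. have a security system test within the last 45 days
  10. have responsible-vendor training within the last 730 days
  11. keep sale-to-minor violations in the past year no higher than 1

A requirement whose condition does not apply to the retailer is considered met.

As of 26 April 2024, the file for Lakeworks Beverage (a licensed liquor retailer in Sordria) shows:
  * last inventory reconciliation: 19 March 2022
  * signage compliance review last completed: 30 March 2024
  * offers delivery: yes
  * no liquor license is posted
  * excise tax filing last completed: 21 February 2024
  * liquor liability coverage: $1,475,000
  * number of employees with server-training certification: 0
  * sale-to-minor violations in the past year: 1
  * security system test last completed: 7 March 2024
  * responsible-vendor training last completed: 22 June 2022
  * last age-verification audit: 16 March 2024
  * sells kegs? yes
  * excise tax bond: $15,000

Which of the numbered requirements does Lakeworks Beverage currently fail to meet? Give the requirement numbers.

1. condition 'offers delivery' holds; inventory reconciliation 769 days ago vs limit 730 → not met
2. excise tax bond $15,000 < $30,000 → not met
3. employees with server-training certification 0 < 2 → not met
4. liquor liability coverage $1,475,000 ≥ $1,475,000 → met
5. condition 'sells kegs' holds; excise tax filing 65 days ago vs limit 45 → not met
6. age-verification audit 41 days ago vs limit 45 → met
7. liquor license absent → not met
8. signage compliance review 27 days ago vs limit 30 → met
9. security system test 50 days ago vs limit 45 → not met
10. responsible-vendor training 674 days ago vs limit 730 → met
11. sale-to-minor violations in the past year 1 ≤ 1 → met
Not met: 1, 2, 3, 5, 7, 9

1, 2, 3, 5, 7, 9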